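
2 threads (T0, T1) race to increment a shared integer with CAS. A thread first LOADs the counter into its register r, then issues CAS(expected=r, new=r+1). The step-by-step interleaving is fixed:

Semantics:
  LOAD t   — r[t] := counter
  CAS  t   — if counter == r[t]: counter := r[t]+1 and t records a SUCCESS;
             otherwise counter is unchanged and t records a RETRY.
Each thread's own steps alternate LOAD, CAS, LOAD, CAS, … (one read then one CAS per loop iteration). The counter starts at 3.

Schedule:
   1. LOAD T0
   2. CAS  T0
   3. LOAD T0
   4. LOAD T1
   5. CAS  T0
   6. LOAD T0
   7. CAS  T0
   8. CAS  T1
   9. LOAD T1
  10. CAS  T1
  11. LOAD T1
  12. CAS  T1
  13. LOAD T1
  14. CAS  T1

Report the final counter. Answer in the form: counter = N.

counter = 9

T0 LOAD — after: cnt=3, r=3 — load
T0 CAS — after: cnt=4, r=3 — ok
T0 LOAD — after: cnt=4, r=4 — load
T1 LOAD — after: cnt=4, r=4 — load
T0 CAS — after: cnt=5, r=4 — ok
T0 LOAD — after: cnt=5, r=5 — load
T0 CAS — after: cnt=6, r=5 — ok
T1 CAS — after: cnt=6, r=4 — retry
T1 LOAD — after: cnt=6, r=6 — load
T1 CAS — after: cnt=7, r=6 — ok
T1 LOAD — after: cnt=7, r=7 — load
T1 CAS — after: cnt=8, r=7 — ok
T1 LOAD — after: cnt=8, r=8 — load
T1 CAS — after: cnt=9, r=8 — ok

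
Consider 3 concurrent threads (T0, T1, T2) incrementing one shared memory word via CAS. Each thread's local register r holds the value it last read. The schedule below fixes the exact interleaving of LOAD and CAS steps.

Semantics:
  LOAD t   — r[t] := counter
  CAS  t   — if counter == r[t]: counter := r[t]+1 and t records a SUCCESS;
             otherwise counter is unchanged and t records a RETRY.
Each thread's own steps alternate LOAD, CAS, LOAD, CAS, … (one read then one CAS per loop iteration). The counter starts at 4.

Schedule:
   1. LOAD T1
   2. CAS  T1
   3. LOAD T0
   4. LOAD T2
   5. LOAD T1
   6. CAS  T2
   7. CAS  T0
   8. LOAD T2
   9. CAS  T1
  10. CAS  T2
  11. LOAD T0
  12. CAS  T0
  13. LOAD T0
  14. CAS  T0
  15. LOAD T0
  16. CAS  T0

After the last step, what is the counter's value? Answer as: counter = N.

T1 LOAD — after: cnt=4, r=4 — load
T1 CAS — after: cnt=5, r=4 — ok
T0 LOAD — after: cnt=5, r=5 — load
T2 LOAD — after: cnt=5, r=5 — load
T1 LOAD — after: cnt=5, r=5 — load
T2 CAS — after: cnt=6, r=5 — ok
T0 CAS — after: cnt=6, r=5 — retry
T2 LOAD — after: cnt=6, r=6 — load
T1 CAS — after: cnt=6, r=5 — retry
T2 CAS — after: cnt=7, r=6 — ok
T0 LOAD — after: cnt=7, r=7 — load
T0 CAS — after: cnt=8, r=7 — ok
T0 LOAD — after: cnt=8, r=8 — load
T0 CAS — after: cnt=9, r=8 — ok
T0 LOAD — after: cnt=9, r=9 — load
T0 CAS — after: cnt=10, r=9 — ok

counter = 10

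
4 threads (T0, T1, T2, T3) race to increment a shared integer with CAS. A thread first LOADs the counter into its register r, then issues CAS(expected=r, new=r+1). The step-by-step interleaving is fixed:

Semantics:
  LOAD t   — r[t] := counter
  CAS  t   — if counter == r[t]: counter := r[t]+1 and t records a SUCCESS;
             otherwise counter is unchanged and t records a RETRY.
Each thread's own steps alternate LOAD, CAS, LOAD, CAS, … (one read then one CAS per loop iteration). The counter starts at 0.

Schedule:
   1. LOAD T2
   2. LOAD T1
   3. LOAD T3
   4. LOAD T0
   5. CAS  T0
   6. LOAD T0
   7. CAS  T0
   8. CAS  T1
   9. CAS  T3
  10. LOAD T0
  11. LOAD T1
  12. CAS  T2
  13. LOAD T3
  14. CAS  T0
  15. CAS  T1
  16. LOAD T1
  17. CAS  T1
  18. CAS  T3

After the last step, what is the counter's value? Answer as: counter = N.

1. LOAD T2 → mem=0 r[T2]=0 [LOAD]
2. LOAD T1 → mem=0 r[T1]=0 [LOAD]
3. LOAD T3 → mem=0 r[T3]=0 [LOAD]
4. LOAD T0 → mem=0 r[T0]=0 [LOAD]
5. CAS T0 → mem=1 r[T0]=0 [OK]
6. LOAD T0 → mem=1 r[T0]=1 [LOAD]
7. CAS T0 → mem=2 r[T0]=1 [OK]
8. CAS T1 → mem=2 r[T1]=0 [RETRY]
9. CAS T3 → mem=2 r[T3]=0 [RETRY]
10. LOAD T0 → mem=2 r[T0]=2 [LOAD]
11. LOAD T1 → mem=2 r[T1]=2 [LOAD]
12. CAS T2 → mem=2 r[T2]=0 [RETRY]
13. LOAD T3 → mem=2 r[T3]=2 [LOAD]
14. CAS T0 → mem=3 r[T0]=2 [OK]
15. CAS T1 → mem=3 r[T1]=2 [RETRY]
16. LOAD T1 → mem=3 r[T1]=3 [LOAD]
17. CAS T1 → mem=4 r[T1]=3 [OK]
18. CAS T3 → mem=4 r[T3]=2 [RETRY]

counter = 4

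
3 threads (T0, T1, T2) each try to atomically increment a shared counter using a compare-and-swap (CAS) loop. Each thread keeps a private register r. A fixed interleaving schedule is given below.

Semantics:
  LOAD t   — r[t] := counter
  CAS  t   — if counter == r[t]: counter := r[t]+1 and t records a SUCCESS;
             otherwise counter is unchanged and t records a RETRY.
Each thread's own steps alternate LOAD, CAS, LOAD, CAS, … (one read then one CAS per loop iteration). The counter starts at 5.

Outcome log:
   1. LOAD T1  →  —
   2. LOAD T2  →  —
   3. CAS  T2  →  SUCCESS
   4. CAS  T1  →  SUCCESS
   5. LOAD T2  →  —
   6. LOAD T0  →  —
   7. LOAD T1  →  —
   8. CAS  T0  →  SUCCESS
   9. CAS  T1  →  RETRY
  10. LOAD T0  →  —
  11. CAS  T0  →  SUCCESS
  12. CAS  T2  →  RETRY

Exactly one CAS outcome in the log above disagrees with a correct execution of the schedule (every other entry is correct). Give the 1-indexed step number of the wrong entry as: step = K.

step = 4

Re-executing:
1. LOAD T1 → mem=5 r[T1]=5 [LOAD]
2. LOAD T2 → mem=5 r[T2]=5 [LOAD]
3. CAS T2 → mem=6 r[T2]=5 [OK]
4. CAS T1 → mem=6 r[T1]=5 [RETRY]
5. LOAD T2 → mem=6 r[T2]=6 [LOAD]
6. LOAD T0 → mem=6 r[T0]=6 [LOAD]
7. LOAD T1 → mem=6 r[T1]=6 [LOAD]
8. CAS T0 → mem=7 r[T0]=6 [OK]
9. CAS T1 → mem=7 r[T1]=6 [RETRY]
10. LOAD T0 → mem=7 r[T0]=7 [LOAD]
11. CAS T0 → mem=8 r[T0]=7 [OK]
12. CAS T2 → mem=8 r[T2]=6 [RETRY]
Log disagrees first at step 4.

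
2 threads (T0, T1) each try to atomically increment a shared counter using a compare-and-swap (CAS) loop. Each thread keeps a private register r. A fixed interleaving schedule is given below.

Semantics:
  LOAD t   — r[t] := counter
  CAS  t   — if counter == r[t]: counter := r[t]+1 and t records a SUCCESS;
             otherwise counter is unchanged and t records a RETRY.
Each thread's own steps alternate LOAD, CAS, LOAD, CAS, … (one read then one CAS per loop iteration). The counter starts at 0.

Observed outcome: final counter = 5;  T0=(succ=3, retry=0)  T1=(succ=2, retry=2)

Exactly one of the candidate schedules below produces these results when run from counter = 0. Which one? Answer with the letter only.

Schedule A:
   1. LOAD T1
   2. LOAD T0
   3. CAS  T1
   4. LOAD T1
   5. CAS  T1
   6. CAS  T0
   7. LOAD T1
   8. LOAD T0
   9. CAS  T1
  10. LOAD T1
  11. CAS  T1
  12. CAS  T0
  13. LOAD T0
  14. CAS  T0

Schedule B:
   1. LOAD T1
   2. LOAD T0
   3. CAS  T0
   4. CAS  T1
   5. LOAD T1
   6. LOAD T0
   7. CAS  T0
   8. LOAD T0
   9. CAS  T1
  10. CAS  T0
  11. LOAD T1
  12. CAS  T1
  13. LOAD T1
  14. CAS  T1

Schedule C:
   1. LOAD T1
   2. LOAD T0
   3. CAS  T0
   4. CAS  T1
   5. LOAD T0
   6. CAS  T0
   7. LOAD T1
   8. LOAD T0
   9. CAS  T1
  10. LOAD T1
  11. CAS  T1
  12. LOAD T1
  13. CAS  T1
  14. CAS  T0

Run B:
step 1: T1 LOAD ⇒ load; ctr=0 reg=0
step 2: T0 LOAD ⇒ load; ctr=0 reg=0
step 3: T0 CAS ⇒ ok; ctr=1 reg=0
step 4: T1 CAS ⇒ retry; ctr=1 reg=0
step 5: T1 LOAD ⇒ load; ctr=1 reg=1
step 6: T0 LOAD ⇒ load; ctr=1 reg=1
step 7: T0 CAS ⇒ ok; ctr=2 reg=1
step 8: T0 LOAD ⇒ load; ctr=2 reg=2
step 9: T1 CAS ⇒ retry; ctr=2 reg=1
step 10: T0 CAS ⇒ ok; ctr=3 reg=2
step 11: T1 LOAD ⇒ load; ctr=3 reg=3
step 12: T1 CAS ⇒ ok; ctr=4 reg=3
step 13: T1 LOAD ⇒ load; ctr=4 reg=4
step 14: T1 CAS ⇒ ok; ctr=5 reg=4

B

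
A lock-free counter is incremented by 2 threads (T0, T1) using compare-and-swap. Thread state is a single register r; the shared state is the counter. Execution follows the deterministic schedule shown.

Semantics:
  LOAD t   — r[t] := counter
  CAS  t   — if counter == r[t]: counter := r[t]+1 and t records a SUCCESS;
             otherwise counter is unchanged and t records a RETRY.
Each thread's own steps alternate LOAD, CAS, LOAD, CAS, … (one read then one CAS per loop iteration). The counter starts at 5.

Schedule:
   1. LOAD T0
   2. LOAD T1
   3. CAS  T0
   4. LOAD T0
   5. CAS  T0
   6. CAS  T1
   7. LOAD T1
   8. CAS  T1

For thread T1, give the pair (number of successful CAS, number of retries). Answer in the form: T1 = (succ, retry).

T1 = (1, 1)

step 1: T0 LOAD ⇒ load; ctr=5 reg=5
step 2: T1 LOAD ⇒ load; ctr=5 reg=5
step 3: T0 CAS ⇒ ok; ctr=6 reg=5
step 4: T0 LOAD ⇒ load; ctr=6 reg=6
step 5: T0 CAS ⇒ ok; ctr=7 reg=6
step 6: T1 CAS ⇒ retry; ctr=7 reg=5
step 7: T1 LOAD ⇒ load; ctr=7 reg=7
step 8: T1 CAS ⇒ ok; ctr=8 reg=7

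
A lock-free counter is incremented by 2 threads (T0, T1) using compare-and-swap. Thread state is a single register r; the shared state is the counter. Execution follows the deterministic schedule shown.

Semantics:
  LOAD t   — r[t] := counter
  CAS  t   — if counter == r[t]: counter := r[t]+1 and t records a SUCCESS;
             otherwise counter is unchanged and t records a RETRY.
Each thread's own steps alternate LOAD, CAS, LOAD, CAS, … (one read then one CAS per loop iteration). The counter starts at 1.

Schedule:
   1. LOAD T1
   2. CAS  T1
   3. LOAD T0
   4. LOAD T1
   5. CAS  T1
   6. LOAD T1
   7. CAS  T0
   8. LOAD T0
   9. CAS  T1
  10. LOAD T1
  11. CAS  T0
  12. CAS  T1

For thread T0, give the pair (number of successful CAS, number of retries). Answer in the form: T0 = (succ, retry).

   1) LOAD T1:  M=1  r_T1=1
   2) CAS  T1:  M=2  r_T1=1 ✓
   3) LOAD T0:  M=2  r_T0=2
   4) LOAD T1:  M=2  r_T1=2
   5) CAS  T1:  M=3  r_T1=2 ✓
   6) LOAD T1:  M=3  r_T1=3
   7) CAS  T0:  M=3  r_T0=2 ✗
   8) LOAD T0:  M=3  r_T0=3
   9) CAS  T1:  M=4  r_T1=3 ✓
  10) LOAD T1:  M=4  r_T1=4
  11) CAS  T0:  M=4  r_T0=3 ✗
  12) CAS  T1:  M=5  r_T1=4 ✓

T0 = (0, 2)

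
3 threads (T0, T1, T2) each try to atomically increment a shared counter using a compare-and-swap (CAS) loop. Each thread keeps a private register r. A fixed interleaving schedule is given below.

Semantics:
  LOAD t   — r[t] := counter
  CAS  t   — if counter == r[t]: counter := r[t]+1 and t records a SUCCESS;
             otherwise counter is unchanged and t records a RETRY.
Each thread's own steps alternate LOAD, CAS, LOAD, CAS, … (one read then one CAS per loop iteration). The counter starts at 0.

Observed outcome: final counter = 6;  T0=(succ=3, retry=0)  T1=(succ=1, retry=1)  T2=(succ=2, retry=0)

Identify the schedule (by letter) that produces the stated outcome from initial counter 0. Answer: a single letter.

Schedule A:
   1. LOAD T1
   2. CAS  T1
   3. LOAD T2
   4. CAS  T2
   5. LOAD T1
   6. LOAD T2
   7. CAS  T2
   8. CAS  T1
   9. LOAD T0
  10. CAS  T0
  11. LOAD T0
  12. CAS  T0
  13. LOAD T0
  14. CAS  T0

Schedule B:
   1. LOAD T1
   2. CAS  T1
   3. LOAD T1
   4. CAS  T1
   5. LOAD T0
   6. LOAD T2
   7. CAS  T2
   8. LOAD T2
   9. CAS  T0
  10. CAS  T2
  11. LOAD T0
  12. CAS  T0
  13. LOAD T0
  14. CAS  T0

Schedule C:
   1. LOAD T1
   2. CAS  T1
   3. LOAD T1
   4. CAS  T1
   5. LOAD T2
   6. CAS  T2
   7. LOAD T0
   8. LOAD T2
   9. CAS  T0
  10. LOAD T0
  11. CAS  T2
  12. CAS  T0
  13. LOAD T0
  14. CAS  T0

Simulating candidate A:
   1) LOAD T1:  M=0  r_T1=0
   2) CAS  T1:  M=1  r_T1=0 ✓
   3) LOAD T2:  M=1  r_T2=1
   4) CAS  T2:  M=2  r_T2=1 ✓
   5) LOAD T1:  M=2  r_T1=2
   6) LOAD T2:  M=2  r_T2=2
   7) CAS  T2:  M=3  r_T2=2 ✓
   8) CAS  T1:  M=3  r_T1=2 ✗
   9) LOAD T0:  M=3  r_T0=3
  10) CAS  T0:  M=4  r_T0=3 ✓
  11) LOAD T0:  M=4  r_T0=4
  12) CAS  T0:  M=5  r_T0=4 ✓
  13) LOAD T0:  M=5  r_T0=5
  14) CAS  T0:  M=6  r_T0=5 ✓

A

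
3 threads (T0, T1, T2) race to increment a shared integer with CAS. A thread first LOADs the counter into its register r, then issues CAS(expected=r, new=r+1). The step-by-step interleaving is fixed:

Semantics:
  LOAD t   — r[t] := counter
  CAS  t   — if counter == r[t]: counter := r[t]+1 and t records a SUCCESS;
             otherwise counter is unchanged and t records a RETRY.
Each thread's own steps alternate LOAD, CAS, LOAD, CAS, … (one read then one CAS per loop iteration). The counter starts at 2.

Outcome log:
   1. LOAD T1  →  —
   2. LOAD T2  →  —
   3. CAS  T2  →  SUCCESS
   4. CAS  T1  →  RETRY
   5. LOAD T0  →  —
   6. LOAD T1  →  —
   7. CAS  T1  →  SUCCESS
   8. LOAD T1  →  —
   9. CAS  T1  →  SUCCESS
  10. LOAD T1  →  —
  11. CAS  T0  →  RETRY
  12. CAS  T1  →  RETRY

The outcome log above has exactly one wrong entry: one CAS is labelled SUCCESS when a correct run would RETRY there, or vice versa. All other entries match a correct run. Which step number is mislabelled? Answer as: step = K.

Re-executing:
[1] T1.load  rd  (counter 2, T1.r 2)
[2] T2.load  rd  (counter 2, T2.r 2)
[3] T2.cas  hit  (counter 3, T2.r 2)
[4] T1.cas  miss  (counter 3, T1.r 2)
[5] T0.load  rd  (counter 3, T0.r 3)
[6] T1.load  rd  (counter 3, T1.r 3)
[7] T1.cas  hit  (counter 4, T1.r 3)
[8] T1.load  rd  (counter 4, T1.r 4)
[9] T1.cas  hit  (counter 5, T1.r 4)
[10] T1.load  rd  (counter 5, T1.r 5)
[11] T0.cas  miss  (counter 5, T0.r 3)
[12] T1.cas  hit  (counter 6, T1.r 5)
Log disagrees first at step 12.

step = 12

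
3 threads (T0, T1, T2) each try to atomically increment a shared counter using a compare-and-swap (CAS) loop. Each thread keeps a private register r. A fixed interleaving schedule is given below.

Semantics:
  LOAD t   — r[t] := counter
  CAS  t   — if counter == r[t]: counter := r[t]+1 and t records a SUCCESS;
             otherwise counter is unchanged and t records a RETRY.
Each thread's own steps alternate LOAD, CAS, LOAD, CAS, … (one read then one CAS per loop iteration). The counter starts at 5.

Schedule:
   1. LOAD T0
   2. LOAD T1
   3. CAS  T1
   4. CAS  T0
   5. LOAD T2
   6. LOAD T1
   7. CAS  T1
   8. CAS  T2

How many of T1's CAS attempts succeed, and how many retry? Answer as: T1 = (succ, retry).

T1 = (2, 0)

   1) LOAD T0:  M=5  r_T0=5
   2) LOAD T1:  M=5  r_T1=5
   3) CAS  T1:  M=6  r_T1=5 ✓
   4) CAS  T0:  M=6  r_T0=5 ✗
   5) LOAD T2:  M=6  r_T2=6
   6) LOAD T1:  M=6  r_T1=6
   7) CAS  T1:  M=7  r_T1=6 ✓
   8) CAS  T2:  M=7  r_T2=6 ✗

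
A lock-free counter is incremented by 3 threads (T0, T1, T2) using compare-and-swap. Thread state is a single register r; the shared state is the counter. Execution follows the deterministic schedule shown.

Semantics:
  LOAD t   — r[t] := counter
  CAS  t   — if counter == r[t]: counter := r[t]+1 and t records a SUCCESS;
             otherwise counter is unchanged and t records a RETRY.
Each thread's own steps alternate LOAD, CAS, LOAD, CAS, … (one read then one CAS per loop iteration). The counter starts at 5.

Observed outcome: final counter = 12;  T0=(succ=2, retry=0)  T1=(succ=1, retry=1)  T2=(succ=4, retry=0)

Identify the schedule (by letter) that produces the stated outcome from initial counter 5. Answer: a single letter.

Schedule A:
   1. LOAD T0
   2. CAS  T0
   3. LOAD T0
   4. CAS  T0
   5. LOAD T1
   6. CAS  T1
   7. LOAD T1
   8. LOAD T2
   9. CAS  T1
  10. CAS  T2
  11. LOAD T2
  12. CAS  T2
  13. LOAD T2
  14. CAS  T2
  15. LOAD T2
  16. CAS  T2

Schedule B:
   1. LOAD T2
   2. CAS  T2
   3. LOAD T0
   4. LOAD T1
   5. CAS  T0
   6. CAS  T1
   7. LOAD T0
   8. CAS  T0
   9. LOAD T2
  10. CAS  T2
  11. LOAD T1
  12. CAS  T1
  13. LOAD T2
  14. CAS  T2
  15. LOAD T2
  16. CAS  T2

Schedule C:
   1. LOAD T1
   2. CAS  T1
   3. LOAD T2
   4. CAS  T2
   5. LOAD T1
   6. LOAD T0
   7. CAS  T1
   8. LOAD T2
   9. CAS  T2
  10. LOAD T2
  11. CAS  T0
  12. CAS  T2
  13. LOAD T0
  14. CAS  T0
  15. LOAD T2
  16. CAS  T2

Run B:
[1] T2.load  rd  (counter 5, T2.r 5)
[2] T2.cas  hit  (counter 6, T2.r 5)
[3] T0.load  rd  (counter 6, T0.r 6)
[4] T1.load  rd  (counter 6, T1.r 6)
[5] T0.cas  hit  (counter 7, T0.r 6)
[6] T1.cas  miss  (counter 7, T1.r 6)
[7] T0.load  rd  (counter 7, T0.r 7)
[8] T0.cas  hit  (counter 8, T0.r 7)
[9] T2.load  rd  (counter 8, T2.r 8)
[10] T2.cas  hit  (counter 9, T2.r 8)
[11] T1.load  rd  (counter 9, T1.r 9)
[12] T1.cas  hit  (counter 10, T1.r 9)
[13] T2.load  rd  (counter 10, T2.r 10)
[14] T2.cas  hit  (counter 11, T2.r 10)
[15] T2.load  rd  (counter 11, T2.r 11)
[16] T2.cas  hit  (counter 12, T2.r 11)

B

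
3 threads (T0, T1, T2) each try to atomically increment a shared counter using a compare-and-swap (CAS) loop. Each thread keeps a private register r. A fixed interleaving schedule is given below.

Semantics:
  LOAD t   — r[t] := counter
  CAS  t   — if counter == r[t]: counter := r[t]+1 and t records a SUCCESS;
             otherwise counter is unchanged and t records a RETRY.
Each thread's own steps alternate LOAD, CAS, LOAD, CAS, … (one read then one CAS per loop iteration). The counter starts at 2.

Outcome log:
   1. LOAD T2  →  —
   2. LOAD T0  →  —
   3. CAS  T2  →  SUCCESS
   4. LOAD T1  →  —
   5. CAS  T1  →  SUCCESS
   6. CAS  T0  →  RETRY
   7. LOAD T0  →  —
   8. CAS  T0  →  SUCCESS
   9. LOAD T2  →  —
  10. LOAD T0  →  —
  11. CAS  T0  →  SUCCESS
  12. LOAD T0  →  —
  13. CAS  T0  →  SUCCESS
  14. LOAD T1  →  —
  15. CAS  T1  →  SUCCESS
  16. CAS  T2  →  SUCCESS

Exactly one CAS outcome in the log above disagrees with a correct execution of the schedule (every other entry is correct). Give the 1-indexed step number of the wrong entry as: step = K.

Re-executing:
   1) LOAD T2:  M=2  r_T2=2
   2) LOAD T0:  M=2  r_T0=2
   3) CAS  T2:  M=3  r_T2=2 ✓
   4) LOAD T1:  M=3  r_T1=3
   5) CAS  T1:  M=4  r_T1=3 ✓
   6) CAS  T0:  M=4  r_T0=2 ✗
   7) LOAD T0:  M=4  r_T0=4
   8) CAS  T0:  M=5  r_T0=4 ✓
   9) LOAD T2:  M=5  r_T2=5
  10) LOAD T0:  M=5  r_T0=5
  11) CAS  T0:  M=6  r_T0=5 ✓
  12) LOAD T0:  M=6  r_T0=6
  13) CAS  T0:  M=7  r_T0=6 ✓
  14) LOAD T1:  M=7  r_T1=7
  15) CAS  T1:  M=8  r_T1=7 ✓
  16) CAS  T2:  M=8  r_T2=5 ✗
Flip is step 16.

step = 16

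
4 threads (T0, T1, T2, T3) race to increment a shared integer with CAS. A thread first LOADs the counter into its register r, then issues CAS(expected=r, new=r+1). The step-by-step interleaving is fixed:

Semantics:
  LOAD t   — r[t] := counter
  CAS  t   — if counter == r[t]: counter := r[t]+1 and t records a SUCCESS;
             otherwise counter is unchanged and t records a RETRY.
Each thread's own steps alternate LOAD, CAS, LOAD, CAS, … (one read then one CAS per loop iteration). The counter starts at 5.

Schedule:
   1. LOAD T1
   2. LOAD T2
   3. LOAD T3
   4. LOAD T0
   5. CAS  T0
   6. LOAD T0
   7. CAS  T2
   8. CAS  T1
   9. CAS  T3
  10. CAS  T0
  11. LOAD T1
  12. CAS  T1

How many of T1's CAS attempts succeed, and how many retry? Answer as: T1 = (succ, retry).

   1) LOAD T1:  M=5  r_T1=5
   2) LOAD T2:  M=5  r_T2=5
   3) LOAD T3:  M=5  r_T3=5
   4) LOAD T0:  M=5  r_T0=5
   5) CAS  T0:  M=6  r_T0=5 ✓
   6) LOAD T0:  M=6  r_T0=6
   7) CAS  T2:  M=6  r_T2=5 ✗
   8) CAS  T1:  M=6  r_T1=5 ✗
   9) CAS  T3:  M=6  r_T3=5 ✗
  10) CAS  T0:  M=7  r_T0=6 ✓
  11) LOAD T1:  M=7  r_T1=7
  12) CAS  T1:  M=8  r_T1=7 ✓

T1 = (1, 1)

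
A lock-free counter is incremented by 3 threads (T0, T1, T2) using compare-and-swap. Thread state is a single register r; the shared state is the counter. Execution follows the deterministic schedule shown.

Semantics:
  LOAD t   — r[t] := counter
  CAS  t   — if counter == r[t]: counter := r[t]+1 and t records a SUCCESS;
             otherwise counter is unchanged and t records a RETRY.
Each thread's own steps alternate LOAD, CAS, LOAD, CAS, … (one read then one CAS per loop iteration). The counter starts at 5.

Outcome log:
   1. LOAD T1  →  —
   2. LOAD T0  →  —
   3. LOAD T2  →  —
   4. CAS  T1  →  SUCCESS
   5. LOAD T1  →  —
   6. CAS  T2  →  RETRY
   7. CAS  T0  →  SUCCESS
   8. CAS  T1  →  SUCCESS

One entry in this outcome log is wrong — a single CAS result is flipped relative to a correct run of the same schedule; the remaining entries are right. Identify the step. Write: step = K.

step = 7

Reference trace:
#1 T1 reads 5
#2 T0 reads 5
#3 T2 reads 5
#4 T1 CAS(5→6) writes; counter now 6
#5 T1 reads 6
#6 T2 CAS(5→6) fails; counter now 6
#7 T0 CAS(5→6) fails; counter now 6
#8 T1 CAS(6→7) writes; counter now 7
Flip is step 7.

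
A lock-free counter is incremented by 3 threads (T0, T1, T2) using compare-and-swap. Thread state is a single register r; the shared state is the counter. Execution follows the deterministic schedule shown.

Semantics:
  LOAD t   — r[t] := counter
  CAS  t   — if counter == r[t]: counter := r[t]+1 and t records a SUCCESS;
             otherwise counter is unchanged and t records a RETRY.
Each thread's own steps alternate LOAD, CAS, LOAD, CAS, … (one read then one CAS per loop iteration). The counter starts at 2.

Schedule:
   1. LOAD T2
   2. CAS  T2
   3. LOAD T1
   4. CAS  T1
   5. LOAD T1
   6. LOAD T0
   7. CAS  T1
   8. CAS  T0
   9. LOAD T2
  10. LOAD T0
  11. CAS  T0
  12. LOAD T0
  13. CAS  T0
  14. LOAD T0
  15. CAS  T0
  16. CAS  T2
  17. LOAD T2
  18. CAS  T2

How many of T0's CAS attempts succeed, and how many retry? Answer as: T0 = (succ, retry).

   1) LOAD T2:  M=2  r_T2=2
   2) CAS  T2:  M=3  r_T2=2 ✓
   3) LOAD T1:  M=3  r_T1=3
   4) CAS  T1:  M=4  r_T1=3 ✓
   5) LOAD T1:  M=4  r_T1=4
   6) LOAD T0:  M=4  r_T0=4
   7) CAS  T1:  M=5  r_T1=4 ✓
   8) CAS  T0:  M=5  r_T0=4 ✗
   9) LOAD T2:  M=5  r_T2=5
  10) LOAD T0:  M=5  r_T0=5
  11) CAS  T0:  M=6  r_T0=5 ✓
  12) LOAD T0:  M=6  r_T0=6
  13) CAS  T0:  M=7  r_T0=6 ✓
  14) LOAD T0:  M=7  r_T0=7
  15) CAS  T0:  M=8  r_T0=7 ✓
  16) CAS  T2:  M=8  r_T2=5 ✗
  17) LOAD T2:  M=8  r_T2=8
  18) CAS  T2:  M=9  r_T2=8 ✓

T0 = (3, 1)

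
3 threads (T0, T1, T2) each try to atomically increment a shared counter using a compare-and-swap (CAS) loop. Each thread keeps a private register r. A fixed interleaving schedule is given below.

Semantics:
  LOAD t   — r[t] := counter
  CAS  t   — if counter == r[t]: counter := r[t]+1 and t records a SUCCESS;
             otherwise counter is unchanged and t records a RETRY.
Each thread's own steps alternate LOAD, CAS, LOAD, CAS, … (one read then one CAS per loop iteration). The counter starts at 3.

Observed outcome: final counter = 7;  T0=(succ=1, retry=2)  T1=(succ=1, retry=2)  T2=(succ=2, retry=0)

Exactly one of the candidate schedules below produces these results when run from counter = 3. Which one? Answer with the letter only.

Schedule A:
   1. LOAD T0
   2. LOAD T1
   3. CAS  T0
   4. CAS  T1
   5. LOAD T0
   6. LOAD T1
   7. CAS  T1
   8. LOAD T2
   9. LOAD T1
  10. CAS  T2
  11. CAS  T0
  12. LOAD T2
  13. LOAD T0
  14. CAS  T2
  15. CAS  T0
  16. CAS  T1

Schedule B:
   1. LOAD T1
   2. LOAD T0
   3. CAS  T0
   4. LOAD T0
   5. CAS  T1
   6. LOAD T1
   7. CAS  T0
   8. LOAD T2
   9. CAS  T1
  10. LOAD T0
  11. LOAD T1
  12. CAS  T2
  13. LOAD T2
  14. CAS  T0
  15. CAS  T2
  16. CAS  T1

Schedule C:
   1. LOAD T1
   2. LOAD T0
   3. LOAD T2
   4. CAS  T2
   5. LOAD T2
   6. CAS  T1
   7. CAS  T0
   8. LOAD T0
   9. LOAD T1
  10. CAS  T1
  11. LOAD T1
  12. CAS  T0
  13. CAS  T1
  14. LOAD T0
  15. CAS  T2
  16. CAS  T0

A

Tracing schedule A:
step 1: T0 LOAD ⇒ load; ctr=3 reg=3
step 2: T1 LOAD ⇒ load; ctr=3 reg=3
step 3: T0 CAS ⇒ ok; ctr=4 reg=3
step 4: T1 CAS ⇒ retry; ctr=4 reg=3
step 5: T0 LOAD ⇒ load; ctr=4 reg=4
step 6: T1 LOAD ⇒ load; ctr=4 reg=4
step 7: T1 CAS ⇒ ok; ctr=5 reg=4
step 8: T2 LOAD ⇒ load; ctr=5 reg=5
step 9: T1 LOAD ⇒ load; ctr=5 reg=5
step 10: T2 CAS ⇒ ok; ctr=6 reg=5
step 11: T0 CAS ⇒ retry; ctr=6 reg=4
step 12: T2 LOAD ⇒ load; ctr=6 reg=6
step 13: T0 LOAD ⇒ load; ctr=6 reg=6
step 14: T2 CAS ⇒ ok; ctr=7 reg=6
step 15: T0 CAS ⇒ retry; ctr=7 reg=6
step 16: T1 CAS ⇒ retry; ctr=7 reg=5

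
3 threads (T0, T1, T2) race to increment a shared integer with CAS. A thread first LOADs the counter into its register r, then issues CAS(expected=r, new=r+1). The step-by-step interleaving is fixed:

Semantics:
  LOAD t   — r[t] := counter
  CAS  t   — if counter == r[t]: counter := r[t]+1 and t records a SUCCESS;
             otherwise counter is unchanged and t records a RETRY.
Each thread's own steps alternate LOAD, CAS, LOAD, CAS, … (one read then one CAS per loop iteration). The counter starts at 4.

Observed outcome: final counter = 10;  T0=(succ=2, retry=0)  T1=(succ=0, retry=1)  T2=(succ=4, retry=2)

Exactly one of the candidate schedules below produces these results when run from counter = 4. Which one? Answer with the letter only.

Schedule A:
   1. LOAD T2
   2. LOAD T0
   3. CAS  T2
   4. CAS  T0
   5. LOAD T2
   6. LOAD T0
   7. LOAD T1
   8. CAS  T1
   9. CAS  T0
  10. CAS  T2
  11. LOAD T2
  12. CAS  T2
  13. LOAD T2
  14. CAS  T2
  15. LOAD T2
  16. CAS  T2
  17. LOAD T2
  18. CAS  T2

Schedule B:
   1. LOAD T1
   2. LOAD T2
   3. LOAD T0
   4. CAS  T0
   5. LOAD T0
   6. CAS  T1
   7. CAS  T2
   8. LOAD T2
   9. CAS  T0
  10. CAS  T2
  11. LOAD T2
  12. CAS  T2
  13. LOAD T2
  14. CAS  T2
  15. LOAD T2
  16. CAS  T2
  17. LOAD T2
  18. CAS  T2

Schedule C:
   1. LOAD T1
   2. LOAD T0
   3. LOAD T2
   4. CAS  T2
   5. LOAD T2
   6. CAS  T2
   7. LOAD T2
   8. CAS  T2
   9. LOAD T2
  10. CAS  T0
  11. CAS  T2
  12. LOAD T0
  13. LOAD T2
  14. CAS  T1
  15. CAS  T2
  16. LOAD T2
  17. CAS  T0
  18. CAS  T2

Simulating candidate B:
T1 LOAD — after: cnt=4, r=4 — load
T2 LOAD — after: cnt=4, r=4 — load
T0 LOAD — after: cnt=4, r=4 — load
T0 CAS — after: cnt=5, r=4 — ok
T0 LOAD — after: cnt=5, r=5 — load
T1 CAS — after: cnt=5, r=4 — retry
T2 CAS — after: cnt=5, r=4 — retry
T2 LOAD — after: cnt=5, r=5 — load
T0 CAS — after: cnt=6, r=5 — ok
T2 CAS — after: cnt=6, r=5 — retry
T2 LOAD — after: cnt=6, r=6 — load
T2 CAS — after: cnt=7, r=6 — ok
T2 LOAD — after: cnt=7, r=7 — load
T2 CAS — after: cnt=8, r=7 — ok
T2 LOAD — after: cnt=8, r=8 — load
T2 CAS — after: cnt=9, r=8 — ok
T2 LOAD — after: cnt=9, r=9 — load
T2 CAS — after: cnt=10, r=9 — ok

B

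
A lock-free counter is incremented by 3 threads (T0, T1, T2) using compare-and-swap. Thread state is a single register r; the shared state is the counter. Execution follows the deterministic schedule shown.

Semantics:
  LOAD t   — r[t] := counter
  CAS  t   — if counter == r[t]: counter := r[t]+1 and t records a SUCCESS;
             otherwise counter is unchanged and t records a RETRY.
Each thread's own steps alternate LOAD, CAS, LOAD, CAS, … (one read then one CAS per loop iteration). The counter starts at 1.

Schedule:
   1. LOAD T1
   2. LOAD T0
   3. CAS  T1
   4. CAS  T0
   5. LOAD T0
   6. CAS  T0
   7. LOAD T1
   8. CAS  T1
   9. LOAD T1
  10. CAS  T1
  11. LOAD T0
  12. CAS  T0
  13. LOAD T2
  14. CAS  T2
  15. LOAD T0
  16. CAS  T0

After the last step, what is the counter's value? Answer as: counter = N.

counter = 8

#1 T1 reads 1
#2 T0 reads 1
#3 T1 CAS(1→2) writes; counter now 2
#4 T0 CAS(1→2) fails; counter now 2
#5 T0 reads 2
#6 T0 CAS(2→3) writes; counter now 3
#7 T1 reads 3
#8 T1 CAS(3→4) writes; counter now 4
#9 T1 reads 4
#10 T1 CAS(4→5) writes; counter now 5
#11 T0 reads 5
#12 T0 CAS(5→6) writes; counter now 6
#13 T2 reads 6
#14 T2 CAS(6→7) writes; counter now 7
#15 T0 reads 7
#16 T0 CAS(7→8) writes; counter now 8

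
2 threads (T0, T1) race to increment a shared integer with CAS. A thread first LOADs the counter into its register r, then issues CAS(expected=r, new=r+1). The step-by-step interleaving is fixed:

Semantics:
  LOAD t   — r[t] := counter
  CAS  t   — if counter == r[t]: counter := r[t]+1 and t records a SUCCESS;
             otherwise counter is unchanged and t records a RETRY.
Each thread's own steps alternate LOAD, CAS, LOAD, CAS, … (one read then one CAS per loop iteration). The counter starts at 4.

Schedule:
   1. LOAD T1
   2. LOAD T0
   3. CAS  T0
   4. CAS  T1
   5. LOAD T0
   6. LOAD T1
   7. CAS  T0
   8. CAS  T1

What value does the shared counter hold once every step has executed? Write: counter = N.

step 1: T1 LOAD ⇒ load; ctr=4 reg=4
step 2: T0 LOAD ⇒ load; ctr=4 reg=4
step 3: T0 CAS ⇒ ok; ctr=5 reg=4
step 4: T1 CAS ⇒ retry; ctr=5 reg=4
step 5: T0 LOAD ⇒ load; ctr=5 reg=5
step 6: T1 LOAD ⇒ load; ctr=5 reg=5
step 7: T0 CAS ⇒ ok; ctr=6 reg=5
step 8: T1 CAS ⇒ retry; ctr=6 reg=5

counter = 6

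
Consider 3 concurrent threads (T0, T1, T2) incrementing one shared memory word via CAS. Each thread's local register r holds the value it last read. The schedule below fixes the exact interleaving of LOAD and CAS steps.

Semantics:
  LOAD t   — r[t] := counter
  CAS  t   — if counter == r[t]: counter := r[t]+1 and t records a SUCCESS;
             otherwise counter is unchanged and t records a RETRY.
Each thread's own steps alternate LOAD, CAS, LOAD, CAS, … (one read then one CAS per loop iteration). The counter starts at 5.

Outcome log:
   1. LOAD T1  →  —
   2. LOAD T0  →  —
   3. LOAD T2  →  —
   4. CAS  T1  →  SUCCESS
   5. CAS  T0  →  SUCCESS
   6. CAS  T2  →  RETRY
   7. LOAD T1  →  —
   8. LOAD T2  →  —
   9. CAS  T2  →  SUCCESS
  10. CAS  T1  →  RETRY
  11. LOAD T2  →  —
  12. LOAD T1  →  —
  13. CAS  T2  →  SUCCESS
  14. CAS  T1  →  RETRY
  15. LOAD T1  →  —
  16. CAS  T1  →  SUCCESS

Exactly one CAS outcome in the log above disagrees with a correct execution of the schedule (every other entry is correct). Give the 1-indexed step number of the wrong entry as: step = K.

step = 5

Re-executing:
[1] T1.load  rd  (counter 5, T1.r 5)
[2] T0.load  rd  (counter 5, T0.r 5)
[3] T2.load  rd  (counter 5, T2.r 5)
[4] T1.cas  hit  (counter 6, T1.r 5)
[5] T0.cas  miss  (counter 6, T0.r 5)
[6] T2.cas  miss  (counter 6, T2.r 5)
[7] T1.load  rd  (counter 6, T1.r 6)
[8] T2.load  rd  (counter 6, T2.r 6)
[9] T2.cas  hit  (counter 7, T2.r 6)
[10] T1.cas  miss  (counter 7, T1.r 6)
[11] T2.load  rd  (counter 7, T2.r 7)
[12] T1.load  rd  (counter 7, T1.r 7)
[13] T2.cas  hit  (counter 8, T2.r 7)
[14] T1.cas  miss  (counter 8, T1.r 7)
[15] T1.load  rd  (counter 8, T1.r 8)
[16] T1.cas  hit  (counter 9, T1.r 8)
Flip is step 5.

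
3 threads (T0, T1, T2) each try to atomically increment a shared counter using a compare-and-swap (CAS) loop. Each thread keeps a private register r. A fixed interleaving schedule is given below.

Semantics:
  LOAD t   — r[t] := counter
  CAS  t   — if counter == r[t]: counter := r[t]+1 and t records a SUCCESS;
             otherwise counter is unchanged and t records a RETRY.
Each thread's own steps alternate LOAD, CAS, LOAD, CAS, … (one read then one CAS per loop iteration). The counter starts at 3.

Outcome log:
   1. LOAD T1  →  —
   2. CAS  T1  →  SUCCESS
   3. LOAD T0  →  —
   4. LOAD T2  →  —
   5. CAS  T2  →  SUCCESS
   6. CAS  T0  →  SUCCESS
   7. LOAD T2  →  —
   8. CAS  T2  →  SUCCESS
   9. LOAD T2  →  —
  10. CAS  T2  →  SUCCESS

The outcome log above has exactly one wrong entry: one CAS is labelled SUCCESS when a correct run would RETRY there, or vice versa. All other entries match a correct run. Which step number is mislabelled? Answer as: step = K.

Correct run:
T1 LOAD — after: cnt=3, r=3 — load
T1 CAS — after: cnt=4, r=3 — ok
T0 LOAD — after: cnt=4, r=4 — load
T2 LOAD — after: cnt=4, r=4 — load
T2 CAS — after: cnt=5, r=4 — ok
T0 CAS — after: cnt=5, r=4 — retry
T2 LOAD — after: cnt=5, r=5 — load
T2 CAS — after: cnt=6, r=5 — ok
T2 LOAD — after: cnt=6, r=6 — load
T2 CAS — after: cnt=7, r=6 — ok
Flip is step 6.

step = 6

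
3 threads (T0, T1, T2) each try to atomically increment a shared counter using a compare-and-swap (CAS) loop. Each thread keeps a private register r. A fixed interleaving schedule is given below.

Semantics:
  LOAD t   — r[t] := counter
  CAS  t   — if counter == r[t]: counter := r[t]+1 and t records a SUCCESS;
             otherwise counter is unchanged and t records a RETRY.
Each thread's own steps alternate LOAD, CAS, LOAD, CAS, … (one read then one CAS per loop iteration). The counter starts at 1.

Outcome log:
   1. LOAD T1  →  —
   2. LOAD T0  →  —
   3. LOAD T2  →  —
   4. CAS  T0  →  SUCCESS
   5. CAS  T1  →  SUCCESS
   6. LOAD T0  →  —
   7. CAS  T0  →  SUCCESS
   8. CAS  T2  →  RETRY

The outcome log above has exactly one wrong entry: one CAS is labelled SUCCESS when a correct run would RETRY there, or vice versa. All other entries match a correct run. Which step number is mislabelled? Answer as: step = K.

Re-executing:
[1] T1.load  rd  (counter 1, T1.r 1)
[2] T0.load  rd  (counter 1, T0.r 1)
[3] T2.load  rd  (counter 1, T2.r 1)
[4] T0.cas  hit  (counter 2, T0.r 1)
[5] T1.cas  miss  (counter 2, T1.r 1)
[6] T0.load  rd  (counter 2, T0.r 2)
[7] T0.cas  hit  (counter 3, T0.r 2)
[8] T2.cas  miss  (counter 3, T2.r 1)
Log disagrees first at step 5.

step = 5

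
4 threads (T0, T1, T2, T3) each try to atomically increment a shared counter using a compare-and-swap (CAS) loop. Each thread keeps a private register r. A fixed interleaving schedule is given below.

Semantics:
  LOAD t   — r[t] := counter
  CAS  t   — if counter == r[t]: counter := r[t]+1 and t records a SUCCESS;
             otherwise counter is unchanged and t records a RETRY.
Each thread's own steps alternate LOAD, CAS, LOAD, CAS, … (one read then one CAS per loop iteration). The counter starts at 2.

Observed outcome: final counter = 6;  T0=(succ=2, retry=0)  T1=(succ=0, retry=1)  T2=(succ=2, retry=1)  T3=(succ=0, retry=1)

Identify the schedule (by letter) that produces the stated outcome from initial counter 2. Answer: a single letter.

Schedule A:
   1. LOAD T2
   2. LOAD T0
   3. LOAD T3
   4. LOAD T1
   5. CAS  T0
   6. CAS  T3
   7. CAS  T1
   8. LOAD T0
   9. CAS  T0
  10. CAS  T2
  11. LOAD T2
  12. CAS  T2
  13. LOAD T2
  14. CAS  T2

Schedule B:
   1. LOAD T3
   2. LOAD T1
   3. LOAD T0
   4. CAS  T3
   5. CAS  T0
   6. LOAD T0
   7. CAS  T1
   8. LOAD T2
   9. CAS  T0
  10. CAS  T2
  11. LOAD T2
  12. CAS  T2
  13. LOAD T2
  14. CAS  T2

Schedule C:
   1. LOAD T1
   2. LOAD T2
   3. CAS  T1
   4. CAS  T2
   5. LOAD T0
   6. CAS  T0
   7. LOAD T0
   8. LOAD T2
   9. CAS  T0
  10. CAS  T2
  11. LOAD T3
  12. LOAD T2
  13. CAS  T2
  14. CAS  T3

A

Simulating candidate A:
T2 LOAD — after: cnt=2, r=2 — load
T0 LOAD — after: cnt=2, r=2 — load
T3 LOAD — after: cnt=2, r=2 — load
T1 LOAD — after: cnt=2, r=2 — load
T0 CAS — after: cnt=3, r=2 — ok
T3 CAS — after: cnt=3, r=2 — retry
T1 CAS — after: cnt=3, r=2 — retry
T0 LOAD — after: cnt=3, r=3 — load
T0 CAS — after: cnt=4, r=3 — ok
T2 CAS — after: cnt=4, r=2 — retry
T2 LOAD — after: cnt=4, r=4 — load
T2 CAS — after: cnt=5, r=4 — ok
T2 LOAD — after: cnt=5, r=5 — load
T2 CAS — after: cnt=6, r=5 — ok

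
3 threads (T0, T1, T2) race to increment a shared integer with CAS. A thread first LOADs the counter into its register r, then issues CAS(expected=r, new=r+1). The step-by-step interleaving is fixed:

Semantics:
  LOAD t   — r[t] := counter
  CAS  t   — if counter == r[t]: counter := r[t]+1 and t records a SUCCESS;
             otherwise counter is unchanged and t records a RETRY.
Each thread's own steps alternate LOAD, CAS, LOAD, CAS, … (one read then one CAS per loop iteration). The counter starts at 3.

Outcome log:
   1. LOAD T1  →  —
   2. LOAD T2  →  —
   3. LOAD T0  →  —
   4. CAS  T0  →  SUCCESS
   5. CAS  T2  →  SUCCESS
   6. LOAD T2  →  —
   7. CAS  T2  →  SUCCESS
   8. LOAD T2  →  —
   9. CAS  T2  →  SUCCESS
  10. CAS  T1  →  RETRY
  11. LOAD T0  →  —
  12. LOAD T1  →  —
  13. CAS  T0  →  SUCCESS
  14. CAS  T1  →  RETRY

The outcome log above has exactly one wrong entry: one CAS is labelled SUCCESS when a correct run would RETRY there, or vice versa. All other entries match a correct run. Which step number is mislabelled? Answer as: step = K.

Correct run:
1. LOAD T1 → mem=3 r[T1]=3 [LOAD]
2. LOAD T2 → mem=3 r[T2]=3 [LOAD]
3. LOAD T0 → mem=3 r[T0]=3 [LOAD]
4. CAS T0 → mem=4 r[T0]=3 [OK]
5. CAS T2 → mem=4 r[T2]=3 [RETRY]
6. LOAD T2 → mem=4 r[T2]=4 [LOAD]
7. CAS T2 → mem=5 r[T2]=4 [OK]
8. LOAD T2 → mem=5 r[T2]=5 [LOAD]
9. CAS T2 → mem=6 r[T2]=5 [OK]
10. CAS T1 → mem=6 r[T1]=3 [RETRY]
11. LOAD T0 → mem=6 r[T0]=6 [LOAD]
12. LOAD T1 → mem=6 r[T1]=6 [LOAD]
13. CAS T0 → mem=7 r[T0]=6 [OK]
14. CAS T1 → mem=7 r[T1]=6 [RETRY]
Mismatch at 5.

step = 5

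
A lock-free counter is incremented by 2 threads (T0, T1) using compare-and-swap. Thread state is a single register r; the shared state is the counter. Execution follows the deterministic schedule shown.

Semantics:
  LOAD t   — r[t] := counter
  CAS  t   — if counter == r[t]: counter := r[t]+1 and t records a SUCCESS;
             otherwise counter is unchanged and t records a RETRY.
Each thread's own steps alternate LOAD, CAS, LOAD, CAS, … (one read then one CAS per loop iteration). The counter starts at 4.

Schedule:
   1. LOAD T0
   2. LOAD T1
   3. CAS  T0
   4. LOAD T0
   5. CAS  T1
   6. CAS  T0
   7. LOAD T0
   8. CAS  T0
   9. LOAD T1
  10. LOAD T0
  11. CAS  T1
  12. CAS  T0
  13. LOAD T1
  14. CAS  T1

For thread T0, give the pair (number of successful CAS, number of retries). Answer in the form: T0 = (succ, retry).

step 1: T0 LOAD ⇒ load; ctr=4 reg=4
step 2: T1 LOAD ⇒ load; ctr=4 reg=4
step 3: T0 CAS ⇒ ok; ctr=5 reg=4
step 4: T0 LOAD ⇒ load; ctr=5 reg=5
step 5: T1 CAS ⇒ retry; ctr=5 reg=4
step 6: T0 CAS ⇒ ok; ctr=6 reg=5
step 7: T0 LOAD ⇒ load; ctr=6 reg=6
step 8: T0 CAS ⇒ ok; ctr=7 reg=6
step 9: T1 LOAD ⇒ load; ctr=7 reg=7
step 10: T0 LOAD ⇒ load; ctr=7 reg=7
step 11: T1 CAS ⇒ ok; ctr=8 reg=7
step 12: T0 CAS ⇒ retry; ctr=8 reg=7
step 13: T1 LOAD ⇒ load; ctr=8 reg=8
step 14: T1 CAS ⇒ ok; ctr=9 reg=8

T0 = (3, 1)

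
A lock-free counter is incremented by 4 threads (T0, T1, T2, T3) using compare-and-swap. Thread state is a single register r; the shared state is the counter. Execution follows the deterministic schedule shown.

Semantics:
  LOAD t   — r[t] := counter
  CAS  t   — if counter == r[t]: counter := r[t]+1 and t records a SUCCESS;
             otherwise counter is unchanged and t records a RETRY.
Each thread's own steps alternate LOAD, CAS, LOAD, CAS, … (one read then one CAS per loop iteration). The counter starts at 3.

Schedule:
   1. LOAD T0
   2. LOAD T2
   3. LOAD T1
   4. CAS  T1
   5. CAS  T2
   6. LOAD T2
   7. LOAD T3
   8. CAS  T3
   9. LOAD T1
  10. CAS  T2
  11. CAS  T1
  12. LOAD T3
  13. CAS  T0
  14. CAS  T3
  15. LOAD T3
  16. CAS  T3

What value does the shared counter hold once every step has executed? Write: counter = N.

[1] T0.load  rd  (counter 3, T0.r 3)
[2] T2.load  rd  (counter 3, T2.r 3)
[3] T1.load  rd  (counter 3, T1.r 3)
[4] T1.cas  hit  (counter 4, T1.r 3)
[5] T2.cas  miss  (counter 4, T2.r 3)
[6] T2.load  rd  (counter 4, T2.r 4)
[7] T3.load  rd  (counter 4, T3.r 4)
[8] T3.cas  hit  (counter 5, T3.r 4)
[9] T1.load  rd  (counter 5, T1.r 5)
[10] T2.cas  miss  (counter 5, T2.r 4)
[11] T1.cas  hit  (counter 6, T1.r 5)
[12] T3.load  rd  (counter 6, T3.r 6)
[13] T0.cas  miss  (counter 6, T0.r 3)
[14] T3.cas  hit  (counter 7, T3.r 6)
[15] T3.load  rd  (counter 7, T3.r 7)
[16] T3.cas  hit  (counter 8, T3.r 7)

counter = 8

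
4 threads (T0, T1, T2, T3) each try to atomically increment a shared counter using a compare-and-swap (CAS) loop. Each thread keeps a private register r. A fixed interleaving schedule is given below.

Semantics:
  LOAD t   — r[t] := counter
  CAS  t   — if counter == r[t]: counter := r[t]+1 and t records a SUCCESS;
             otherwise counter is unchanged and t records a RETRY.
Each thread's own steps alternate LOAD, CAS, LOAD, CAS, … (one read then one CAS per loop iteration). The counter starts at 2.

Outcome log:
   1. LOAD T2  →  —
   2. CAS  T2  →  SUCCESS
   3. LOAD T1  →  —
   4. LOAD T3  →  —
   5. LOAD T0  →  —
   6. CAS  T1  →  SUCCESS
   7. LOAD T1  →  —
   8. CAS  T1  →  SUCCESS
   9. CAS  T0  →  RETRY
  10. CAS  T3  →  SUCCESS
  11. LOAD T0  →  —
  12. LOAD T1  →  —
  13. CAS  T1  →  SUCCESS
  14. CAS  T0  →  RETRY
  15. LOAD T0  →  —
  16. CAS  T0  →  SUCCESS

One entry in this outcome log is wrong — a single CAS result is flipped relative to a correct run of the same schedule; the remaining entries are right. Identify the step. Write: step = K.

step = 10

Correct run:
#1 T2 reads 2
#2 T2 CAS(2→3) writes; counter now 3
#3 T1 reads 3
#4 T3 reads 3
#5 T0 reads 3
#6 T1 CAS(3→4) writes; counter now 4
#7 T1 reads 4
#8 T1 CAS(4→5) writes; counter now 5
#9 T0 CAS(3→4) fails; counter now 5
#10 T3 CAS(3→4) fails; counter now 5
#11 T0 reads 5
#12 T1 reads 5
#13 T1 CAS(5→6) writes; counter now 6
#14 T0 CAS(5→6) fails; counter now 6
#15 T0 reads 6
#16 T0 CAS(6→7) writes; counter now 7
Mismatch at 10.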